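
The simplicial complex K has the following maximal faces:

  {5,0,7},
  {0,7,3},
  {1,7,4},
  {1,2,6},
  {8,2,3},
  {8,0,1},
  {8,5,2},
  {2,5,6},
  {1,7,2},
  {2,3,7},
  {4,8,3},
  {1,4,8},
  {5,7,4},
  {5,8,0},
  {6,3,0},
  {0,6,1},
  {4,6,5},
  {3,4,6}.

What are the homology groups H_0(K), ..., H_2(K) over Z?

H_0 ≅ Z,  H_1 ≅ Z^2,  H_2 ≅ Z.

Fix the vertex order 0 < 1 < 2 < 3 < 4 < 5 < 6 < 7 < 8 and write every simplex with vertices in increasing order. Then dim K = 2 and the simplices of K are:

  0-simplices (9): [0], [1], [2], [3], [4], [5], [6], [7], [8]
  1-simplices (27): (27 of them)
  2-simplices (18): [0,1,6], [0,1,8], [0,3,6], [0,3,7], [0,5,7], [0,5,8], [1,2,6], [1,2,7], [1,4,7], [1,4,8], [2,3,7], [2,3,8], [2,5,6], [2,5,8], [3,4,6], [3,4,8], [4,5,6], [4,5,7]

giving chain groups C_0 ≅ Z^9, C_1 ≅ Z^27, C_2 ≅ Z^18.

Boundary ∂_1: C_1 → C_0 maps an edge to its endpoints' difference, ∂[p,q] = q − p.
As a 9×27 matrix over Z this has rank 8, with invariant factors (1,1,1,1,1,1,1,1).

Boundary ∂_2: C_2 → C_1 sends each 2-simplex [p,q,r] to [q,r] − [p,r] + [p,q]. For instance
  ∂[0,1,8] = [1,8] − [0,8] + [0,1],
  ∂[1,4,8] = [4,8] − [1,8] + [1,4].
As a 27×18 matrix over Z this has rank 17, with invariant factors (1,1,1,1,1,1,1,1,1,1,1,1,1,1,1,1,1).

Reading off H_k = ker ∂_k / im ∂_{k+1}:

  H_0: rank C_0 − rank ∂_1 = 9 − 8 = 1, and the invariant factors of ∂_1 are all 1, so H_0 ≅ Z.
  H_1: rank ker ∂_1 − rank ∂_2 = (27 − 8) − 17 = 2, and the invariant factors of ∂_2 are all 1, so H_1 ≅ Z^2.
  H_2: rank ker ∂_2 − rank ∂_3 = (18 − 17) − 0 = 1, and there is no ∂_3, so H_2 ≅ Z.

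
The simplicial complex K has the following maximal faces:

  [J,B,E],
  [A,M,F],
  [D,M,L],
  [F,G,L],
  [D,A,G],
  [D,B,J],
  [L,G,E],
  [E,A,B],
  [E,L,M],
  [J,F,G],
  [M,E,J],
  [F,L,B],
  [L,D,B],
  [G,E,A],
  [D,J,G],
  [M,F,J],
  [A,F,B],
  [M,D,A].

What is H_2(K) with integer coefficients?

Fix the vertex order A < B < D < E < F < G < J < L < M and write every simplex with vertices in increasing order. Then dim K = 2 and the simplices of K are:

  0-simplices (9): A, B, D, E, F, G, J, L, M
  1-simplices (27): AB, AD, AE, AF, AG, AM, BD, BE, BF, BJ, BL, DG, DJ, DL, DM, EG, EJ, EL, EM, FG, FJ, FL, FM, GJ, GL, JM, LM
  2-simplices (18): ABE, ABF, ADG, ADM, AEG, AFM, BDJ, BDL, BEJ, BFL, DGJ, DLM, EGL, EJM, ELM, FGJ, FGL, FJM

Hence C_0 ≅ Z^9, C_1 ≅ Z^27, C_2 ≅ Z^18.

Boundary ∂_1: C_1 → C_0 is given by ∂[p,q] = [q] − [p]. For instance
  ∂EJ = J − E.
The 9×27 boundary matrix has rank 8 and Smith normal form diag(1,1,1,1,1,1,1,1).

The boundary map ∂_2: C_2 → C_1 maps a triangle to the signed sum of its edges. For instance
  ∂AFM = FM − AM + AF,
  ∂ADM = DM − AM + AD.
The 27×18 boundary matrix has rank 17 and Smith normal form diag(1,1,1,1,1,1,1,1,1,1,1,1,1,1,1,1,1).

Now H_k = ker ∂_k / im ∂_{k+1}, so:

  H_2: rank ker ∂_2 − rank ∂_3 = (18 − 17) − 0 = 1, and there is no ∂_3, so H_2 ≅ Z.

H_2 = Z.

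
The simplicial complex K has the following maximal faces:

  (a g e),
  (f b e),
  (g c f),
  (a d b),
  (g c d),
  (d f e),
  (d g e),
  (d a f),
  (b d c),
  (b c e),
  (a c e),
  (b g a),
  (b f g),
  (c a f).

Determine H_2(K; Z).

We work with the vertex ordering a < b < c < d < e < f < g. The simplices of K, each written with vertices in increasing order, are:

  0-simplices (7): a, b, c, d, e, f, g
  1-simplices (21): ab, ac, ad, ae, af, ag, bc, bd, be, bf, bg, cd, ce, cf, cg, de, df, dg, ef, eg, fg
  2-simplices (14): abd, abg, ace, acf, adf, aeg, bcd, bce, bef, bfg, cdg, cfg, def, deg

so the chain groups are C_0 ≅ Z^7, C_1 ≅ Z^21, C_2 ≅ Z^14.

The boundary map ∂_1: C_1 → C_0 sends each edge [p,q] (with p < q) to q − p. For instance
  ∂bd = d − b.
This gives a 7×21 integer matrix of rank 6; reducing to Smith normal form yields diagonal entries (1,1,1,1,1,1).

∂_2: C_2 → C_1 maps a triangle to the signed sum of its edges. For instance
  ∂abd = bd − ad + ab,
  ∂bcd = cd − bd + bc.
The resulting 21×14 matrix has rank 13, and its Smith normal form has invariant factors (1,1,1,1,1,1,1,1,1,1,1,1,1).

From H_k ≅ ker(∂_k) / im(∂_{k+1}) we obtain:

  H_2: rank ker ∂_2 − rank ∂_3 = (14 − 13) − 0 = 1, and there is no ∂_3, so H_2 ≅ Z.

H_2 = Z.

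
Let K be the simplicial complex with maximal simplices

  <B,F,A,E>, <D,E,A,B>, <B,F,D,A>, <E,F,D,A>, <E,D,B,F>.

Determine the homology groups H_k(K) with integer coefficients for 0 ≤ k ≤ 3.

Order the vertices as A < B < D < E < F. Listing each simplex with vertices in this order, K has dimension 3 with simplices:

  0-simplices (5): A, B, D, E, F
  1-simplices (10): AB, AD, AE, AF, BD, BE, BF, DE, DF, EF
  2-simplices (10): ABD, ABE, ABF, ADE, ADF, AEF, BDE, BDF, BEF, DEF
  3-simplices (5): ABDE, ABDF, ABEF, ADEF, BDEF

Hence C_0 ≅ Z^5, C_1 ≅ Z^10, C_2 ≅ Z^10, C_3 ≅ Z^5.

Boundary ∂_1: C_1 → C_0 sends each edge [p,q] (with p < q) to q − p. For instance
  ∂BD = D − B.
The 5×10 boundary matrix has rank 4 and Smith normal form diag(1,1,1,1).

∂_2: C_2 → C_1 sends each 2-simplex [p,q,r] to [q,r] − [p,r] + [p,q]. For instance
  ∂ADE = DE − AE + AD,
  ∂AEF = EF − AF + AE.
This gives a 10×10 integer matrix of rank 6; reducing to Smith normal form yields diagonal entries (1,1,1,1,1,1).

Boundary ∂_3: C_3 → C_2 sends each 3-simplex σ to the alternating sum Σ_i (−1)^i (σ with its i-th vertex removed). For instance
  ∂BDEF = DEF − BEF + BDF − BDE,
  ∂ABEF = BEF − AEF + ABF − ABE.
The 10×5 boundary matrix has rank 4 and Smith normal form diag(1,1,1,1).

Computing H_k = (kernel of ∂_k) / (image of ∂_{k+1}):

  H_0: rank C_0 − rank ∂_1 = 5 − 4 = 1, and the invariant factors of ∂_1 are all 1, so H_0 = Z.
  H_1: rank ker ∂_1 − rank ∂_2 = (10 − 4) − 6 = 0, and the invariant factors of ∂_2 are all 1, so H_1 = 0.
  H_2: rank ker ∂_2 − rank ∂_3 = (10 − 6) − 4 = 0, and the invariant factors of ∂_3 are all 1, so H_2 = 0.
  H_3: rank ker ∂_3 − rank ∂_4 = (5 − 4) − 0 = 1, and there is no ∂_4, so H_3 = Z.

H_0 = Z,  H_1 = 0,  H_2 = 0,  H_3 = Z.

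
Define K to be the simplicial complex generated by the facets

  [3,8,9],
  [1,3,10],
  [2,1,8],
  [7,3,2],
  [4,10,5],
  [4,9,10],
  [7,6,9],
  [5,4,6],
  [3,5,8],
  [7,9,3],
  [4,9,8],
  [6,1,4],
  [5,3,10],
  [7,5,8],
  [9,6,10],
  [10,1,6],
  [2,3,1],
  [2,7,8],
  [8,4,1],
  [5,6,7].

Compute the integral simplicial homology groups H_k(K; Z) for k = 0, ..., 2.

Fix the vertex order 1 < 2 < 3 < 4 < 5 < 6 < 7 < 8 < 9 < 10 and write every simplex with vertices in increasing order. Then dim K = 2 and the simplices of K are:

  0-simplices (10): [1], [2], [3], [4], [5], [6], [7], [8], [9], [10]
  1-simplices (30): (30 of them)
  2-simplices (20): (20 of them)

Hence C_0 ≅ Z^10, C_1 ≅ Z^30, C_2 ≅ Z^20.

Boundary ∂_1: C_1 → C_0 sends each edge [p,q] (with p < q) to q − p. For instance
  ∂[1,3] = [3] − [1].
The resulting 10×30 matrix has rank 9, and its Smith normal form has invariant factors (1,1,1,1,1,1,1,1,1).

∂_2: C_2 → C_1 sends each 2-simplex [p,q,r] to [q,r] − [p,r] + [p,q]. For instance
  ∂[4,5,10] = [5,10] − [4,10] + [4,5],
  ∂[1,2,3] = [2,3] − [1,3] + [1,2].
The resulting 30×20 matrix has rank 20, and its Smith normal form has invariant factors (1,1,1,1,1,1,1,1,1,1,1,1,1,1,1,1,1,1,1,2).

Reading off H_k = ker ∂_k / im ∂_{k+1}:

  H_0: rank C_0 − rank ∂_1 = 10 − 9 = 1, and the invariant factors of ∂_1 are all 1, so H_0 ≅ Z.
  H_1: rank ker ∂_1 − rank ∂_2 = (30 − 9) − 20 = 1, and ∂_2 has invariant factor 2 > 1, so H_1 ≅ Z ⊕ Z/2Z.
  H_2: rank ker ∂_2 − rank ∂_3 = (20 − 20) − 0 = 0, and there is no ∂_3, so H_2 ≅ 0.

As a check, the Euler characteristic is 10 − 30 + 20 = 0, which agrees with 1 − 1 + 0 = 0.

H_0 = Z,  H_1 = Z ⊕ Z/2Z,  H_2 = 0.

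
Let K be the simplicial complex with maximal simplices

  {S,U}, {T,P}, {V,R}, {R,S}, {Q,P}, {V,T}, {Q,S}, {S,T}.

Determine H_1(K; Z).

Take the total order P < Q < R < S < T < U < V on the vertex set. Then K (dimension 1) consists of the simplices:

  0-simplices (7): P, Q, R, S, T, U, V
  1-simplices (8): PQ, PT, QS, RS, RV, ST, SU, TV

so the chain groups are C_0 ≅ Z^7, C_1 ≅ Z^8.

The boundary map ∂_1: C_1 → C_0 is given by ∂[p,q] = [q] − [p]. For instance
  ∂RV = V − R.
This gives a 7×8 integer matrix of rank 6; reducing to Smith normal form yields diagonal entries (1,1,1,1,1,1).

From H_k ≅ ker(∂_k) / im(∂_{k+1}) we obtain:

  H_1: rank ker ∂_1 − rank ∂_2 = (8 − 6) − 0 = 2, and there is no ∂_2, so H_1 ≅ Z^2.

H_1 = Z^2.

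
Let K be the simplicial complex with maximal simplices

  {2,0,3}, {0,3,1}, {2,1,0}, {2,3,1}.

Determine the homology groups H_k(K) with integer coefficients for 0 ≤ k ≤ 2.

Take the total order 0 < 1 < 2 < 3 on the vertex set. Then K (dimension 2) consists of the simplices:

  0-simplices (4): [0], [1], [2], [3]
  1-simplices (6): [0,1], [0,2], [0,3], [1,2], [1,3], [2,3]
  2-simplices (4): [0,1,2], [0,1,3], [0,2,3], [1,2,3]

giving chain groups C_0 ≅ Z^4, C_1 ≅ Z^6, C_2 ≅ Z^4.

∂_1: C_1 → C_0 is given by ∂[p,q] = [q] − [p].
This gives a 4×6 integer matrix of rank 3; reducing to Smith normal form yields diagonal entries (1,1,1).

Boundary ∂_2: C_2 → C_1 maps a triangle to the signed sum of its edges. For instance
  ∂[0,1,2] = [1,2] − [0,2] + [0,1],
  ∂[0,2,3] = [2,3] − [0,3] + [0,2].
The resulting 6×4 matrix has rank 3, and its Smith normal form has invariant factors (1,1,1).

Reading off H_k = ker ∂_k / im ∂_{k+1}:

  H_0: rank C_0 − rank ∂_1 = 4 − 3 = 1, and the invariant factors of ∂_1 are all 1, so H_0 ≅ Z.
  H_1: rank ker ∂_1 − rank ∂_2 = (6 − 3) − 3 = 0, and the invariant factors of ∂_2 are all 1, so H_1 ≅ 0.
  H_2: rank ker ∂_2 − rank ∂_3 = (4 − 3) − 0 = 1, and there is no ∂_3, so H_2 ≅ Z.

As a check, the Euler characteristic is 4 − 6 + 4 = 2, which agrees with 1 − 0 + 1 = 2.
(K is a triangulation of the 2-sphere S^2.)

H_0 ≅ Z,  H_1 = 0,  H_2 ≅ Z.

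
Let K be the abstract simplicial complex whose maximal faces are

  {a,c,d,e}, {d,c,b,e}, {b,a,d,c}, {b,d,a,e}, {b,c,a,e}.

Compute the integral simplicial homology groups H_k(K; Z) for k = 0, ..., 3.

H_0 = Z,  H_1 = 0,  H_2 = 0,  H_3 = Z.

We work with the vertex ordering a < b < c < d < e. The simplices of K, each written with vertices in increasing order, are:

  0-simplices (5): a, b, c, d, e
  1-simplices (10): ab, ac, ad, ae, bc, bd, be, cd, ce, de
  2-simplices (10): abc, abd, abe, acd, ace, ade, bcd, bce, bde, cde
  3-simplices (5): abcd, abce, abde, acde, bcde

giving chain groups C_0 ≅ Z^5, C_1 ≅ Z^10, C_2 ≅ Z^10, C_3 ≅ Z^5.

The boundary map ∂_1: C_1 → C_0 sends each edge [p,q] (with p < q) to q − p. For instance
  ∂cd = d − c.
This gives a 5×10 integer matrix of rank 4; reducing to Smith normal form yields diagonal entries (1,1,1,1).

The boundary map ∂_2: C_2 → C_1 maps a triangle to the signed sum of its edges. For instance
  ∂abc = bc − ac + ab,
  ∂acd = cd − ad + ac.
This gives a 10×10 integer matrix of rank 6; reducing to Smith normal form yields diagonal entries (1,1,1,1,1,1).

Boundary ∂_3: C_3 → C_2 sends each 3-simplex σ to the alternating sum Σ_i (−1)^i (σ with its i-th vertex removed). For instance
  ∂abce = bce − ace + abe − abc,
  ∂bcde = cde − bde + bce − bcd.
The 10×5 boundary matrix has rank 4 and Smith normal form diag(1,1,1,1).

Reading off H_k = ker ∂_k / im ∂_{k+1}:

  H_0: rank C_0 − rank ∂_1 = 5 − 4 = 1, and the invariant factors of ∂_1 are all 1, so H_0 = Z.
  H_1: rank ker ∂_1 − rank ∂_2 = (10 − 4) − 6 = 0, and the invariant factors of ∂_2 are all 1, so H_1 = 0.
  H_2: rank ker ∂_2 − rank ∂_3 = (10 − 6) − 4 = 0, and the invariant factors of ∂_3 are all 1, so H_2 = 0.
  H_3: rank ker ∂_3 − rank ∂_4 = (5 − 4) − 0 = 1, and there is no ∂_4, so H_3 = Z.

(K is a triangulation of the 3-sphere S^3.)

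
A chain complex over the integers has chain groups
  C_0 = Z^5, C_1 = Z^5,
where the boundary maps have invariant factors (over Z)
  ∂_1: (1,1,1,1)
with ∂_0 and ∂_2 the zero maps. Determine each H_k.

H_0 ≅ Z,  H_1 ≅ Z.

H_0: b_0 = 5 − 0 − 4 = 1; torsion from ∂_1 factors > 1: none. So H_0 ≅ Z.
H_1: b_1 = 5 − 4 − 0 = 1; torsion from ∂_2 factors > 1: none. So H_1 ≅ Z.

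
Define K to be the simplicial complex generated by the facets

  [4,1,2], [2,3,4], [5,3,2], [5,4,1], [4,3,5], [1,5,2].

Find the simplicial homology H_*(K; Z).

H_0 ≅ Z,  H_1 = 0,  H_2 ≅ Z.

Order the vertices as 1 < 2 < 3 < 4 < 5. Listing each simplex with vertices in this order, K has dimension 2 with simplices:

  0-simplices (5): [1], [2], [3], [4], [5]
  1-simplices (9): [1,2], [1,4], [1,5], [2,3], [2,4], [2,5], [3,4], [3,5], [4,5]
  2-simplices (6): [1,2,4], [1,2,5], [1,4,5], [2,3,4], [2,3,5], [3,4,5]

giving chain groups C_0 ≅ Z^5, C_1 ≅ Z^9, C_2 ≅ Z^6.

The boundary map ∂_1: C_1 → C_0 maps an edge to its endpoints' difference, ∂[p,q] = q − p. For instance
  ∂[3,5] = [5] − [3].
The resulting 5×9 matrix has rank 4, and its Smith normal form has invariant factors (1,1,1,1).

∂_2: C_2 → C_1 sends each 2-simplex [p,q,r] to [q,r] − [p,r] + [p,q]. For instance
  ∂[2,3,5] = [3,5] − [2,5] + [2,3],
  ∂[1,4,5] = [4,5] − [1,5] + [1,4].
This gives a 9×6 integer matrix of rank 5; reducing to Smith normal form yields diagonal entries (1,1,1,1,1).

From H_k ≅ ker(∂_k) / im(∂_{k+1}) we obtain:

  H_0: rank C_0 − rank ∂_1 = 5 − 4 = 1, and the invariant factors of ∂_1 are all 1, so H_0 = Z.
  H_1: rank ker ∂_1 − rank ∂_2 = (9 − 4) − 5 = 0, and the invariant factors of ∂_2 are all 1, so H_1 = 0.
  H_2: rank ker ∂_2 − rank ∂_3 = (6 − 5) − 0 = 1, and there is no ∂_3, so H_2 = Z.

(K is a triangulation of the 2-sphere S^2.)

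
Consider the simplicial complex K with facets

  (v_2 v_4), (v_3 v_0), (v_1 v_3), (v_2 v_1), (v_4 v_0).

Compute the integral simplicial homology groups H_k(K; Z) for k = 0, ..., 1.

We work with the vertex ordering v_0 < v_1 < v_2 < v_3 < v_4. The simplices of K, each written with vertices in increasing order, are:

  0-simplices (5): [v_0], [v_1], [v_2], [v_3], [v_4]
  1-simplices (5): [v_0,v_3], [v_0,v_4], [v_1,v_2], [v_1,v_3], [v_2,v_4]

giving chain groups C_0 ≅ Z^5, C_1 ≅ Z^5.

∂_1: C_1 → C_0 maps an edge to its endpoints' difference, ∂[p,q] = q − p.
As a 5×5 matrix over Z this has rank 4, with invariant factors (1,1,1,1).

Now H_k = ker ∂_k / im ∂_{k+1}, so:

  H_0: rank C_0 − rank ∂_1 = 5 − 4 = 1, and the invariant factors of ∂_1 are all 1, so H_0 = Z.
  H_1: rank ker ∂_1 − rank ∂_2 = (5 − 4) − 0 = 1, and there is no ∂_2, so H_1 = Z.

H_0 ≅ Z,  H_1 ≅ Z.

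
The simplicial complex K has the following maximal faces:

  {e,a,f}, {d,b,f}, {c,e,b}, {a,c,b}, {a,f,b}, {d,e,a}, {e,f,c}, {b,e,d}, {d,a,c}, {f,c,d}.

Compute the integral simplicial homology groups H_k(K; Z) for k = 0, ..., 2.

H_0 ≅ Z,  H_1 ≅ Z/2,  H_2 = 0.

Fix the vertex order a < b < c < d < e < f and write every simplex with vertices in increasing order. Then dim K = 2 and the simplices of K are:

  0-simplices (6): a, b, c, d, e, f
  1-simplices (15): ab, ac, ad, ae, af, bc, bd, be, bf, cd, ce, cf, de, df, ef
  2-simplices (10): abc, abf, acd, ade, aef, bce, bde, bdf, cdf, cef

so the chain groups are C_0 ≅ Z^6, C_1 ≅ Z^15, C_2 ≅ Z^10.

∂_1: C_1 → C_0 is given by ∂[p,q] = [q] − [p]. For instance
  ∂ce = e − c.
As a 6×15 matrix over Z this has rank 5, with invariant factors (1,1,1,1,1).

∂_2: C_2 → C_1 sends each 2-simplex [p,q,r] to [q,r] − [p,r] + [p,q]. For instance
  ∂bce = ce − be + bc,
  ∂ade = de − ae + ad.
As a 15×10 matrix over Z this has rank 10, with invariant factors (1,1,1,1,1,1,1,1,1,2).

From H_k ≅ ker(∂_k) / im(∂_{k+1}) we obtain:

  H_0: rank C_0 − rank ∂_1 = 6 − 5 = 1, and the invariant factors of ∂_1 are all 1, so H_0 = Z.
  H_1: rank ker ∂_1 − rank ∂_2 = (15 − 5) − 10 = 0, and ∂_2 has invariant factor 2 > 1, so H_1 = Z/2.
  H_2: rank ker ∂_2 − rank ∂_3 = (10 − 10) − 0 = 0, and there is no ∂_3, so H_2 = 0.

(K is a triangulation of the real projective plane RP^2.)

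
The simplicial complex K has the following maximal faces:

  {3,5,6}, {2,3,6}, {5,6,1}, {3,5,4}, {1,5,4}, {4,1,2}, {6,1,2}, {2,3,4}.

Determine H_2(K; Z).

Take the total order 1 < 2 < 3 < 4 < 5 < 6 on the vertex set. Then K (dimension 2) consists of the simplices:

  0-simplices (6): [1], [2], [3], [4], [5], [6]
  1-simplices (12): [1,2], [1,4], [1,5], [1,6], [2,3], [2,4], [2,6], [3,4], [3,5], [3,6], [4,5], [5,6]
  2-simplices (8): [1,2,4], [1,2,6], [1,4,5], [1,5,6], [2,3,4], [2,3,6], [3,4,5], [3,5,6]

Hence C_0 ≅ Z^6, C_1 ≅ Z^12, C_2 ≅ Z^8.

∂_1: C_1 → C_0 is given by ∂[p,q] = [q] − [p].
This gives a 6×12 integer matrix of rank 5; reducing to Smith normal form yields diagonal entries (1,1,1,1,1).

Boundary ∂_2: C_2 → C_1 maps a triangle to the signed sum of its edges. For instance
  ∂[1,4,5] = [4,5] − [1,5] + [1,4],
  ∂[1,2,6] = [2,6] − [1,6] + [1,2].
The 12×8 boundary matrix has rank 7 and Smith normal form diag(1,1,1,1,1,1,1).

From H_k ≅ ker(∂_k) / im(∂_{k+1}) we obtain:

  H_2: rank ker ∂_2 − rank ∂_3 = (8 − 7) − 0 = 1, and there is no ∂_3, so H_2 ≅ Z.

H_2 ≅ Z.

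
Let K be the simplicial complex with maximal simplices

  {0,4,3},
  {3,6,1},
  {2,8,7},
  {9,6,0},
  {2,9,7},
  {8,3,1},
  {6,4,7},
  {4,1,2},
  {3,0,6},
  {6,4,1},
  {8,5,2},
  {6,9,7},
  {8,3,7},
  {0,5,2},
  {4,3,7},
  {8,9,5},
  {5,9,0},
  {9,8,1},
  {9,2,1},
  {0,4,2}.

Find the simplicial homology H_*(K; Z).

Order the vertices as 0 < 1 < 2 < 3 < 4 < 5 < 6 < 7 < 8 < 9. Listing each simplex with vertices in this order, K has dimension 2 with simplices:

  0-simplices (10): [0], [1], [2], [3], [4], [5], [6], [7], [8], [9]
  1-simplices (30): (30 of them)
  2-simplices (20): (20 of them)

giving chain groups C_0 ≅ Z^10, C_1 ≅ Z^30, C_2 ≅ Z^20.

The boundary map ∂_1: C_1 → C_0 is given by ∂[p,q] = [q] − [p]. For instance
  ∂[5,9] = [9] − [5].
The 10×30 boundary matrix has rank 9 and Smith normal form diag(1,1,1,1,1,1,1,1,1).

∂_2: C_2 → C_1 sends each 2-simplex [p,q,r] to [q,r] − [p,r] + [p,q]. For instance
  ∂[3,4,7] = [4,7] − [3,7] + [3,4],
  ∂[2,5,8] = [5,8] − [2,8] + [2,5].
The resulting 30×20 matrix has rank 20, and its Smith normal form has invariant factors (1,1,1,1,1,1,1,1,1,1,1,1,1,1,1,1,1,1,1,2).

Now H_k = ker ∂_k / im ∂_{k+1}, so:

  H_0: rank C_0 − rank ∂_1 = 10 − 9 = 1, and the invariant factors of ∂_1 are all 1, so H_0 ≅ Z.
  H_1: rank ker ∂_1 − rank ∂_2 = (30 − 9) − 20 = 1, and ∂_2 has invariant factor 2 > 1, so H_1 ≅ Z ⊕ Z/2.
  H_2: rank ker ∂_2 − rank ∂_3 = (20 − 20) − 0 = 0, and there is no ∂_3, so H_2 ≅ 0.

As a check, the Euler characteristic is 10 − 30 + 20 = 0, which agrees with 1 − 1 + 0 = 0.

H_0 = Z,  H_1 = Z ⊕ Z/2,  H_2 = 0.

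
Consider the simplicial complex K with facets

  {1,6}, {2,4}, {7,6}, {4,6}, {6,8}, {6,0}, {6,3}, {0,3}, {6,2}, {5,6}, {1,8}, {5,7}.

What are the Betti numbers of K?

b_0 = 1, b_1 = 4.

We work with the vertex ordering 0 < 1 < 2 < 3 < 4 < 5 < 6 < 7 < 8. The simplices of K, each written with vertices in increasing order, are:

  0-simplices (9): [0], [1], [2], [3], [4], [5], [6], [7], [8]
  1-simplices (12): [0,3], [0,6], [1,6], [1,8], [2,4], [2,6], [3,6], [4,6], [5,6], [5,7], [6,7], [6,8]

Hence C_0 ≅ Z^9, C_1 ≅ Z^12.

∂_1: C_1 → C_0 maps an edge to its endpoints' difference, ∂[p,q] = q − p. For instance
  ∂[3,6] = [6] − [3].
This gives a 9×12 integer matrix of rank 8; reducing to Smith normal form yields diagonal entries (1,1,1,1,1,1,1,1).

From H_k ≅ ker(∂_k) / im(∂_{k+1}) we obtain:

  H_0: rank C_0 − rank ∂_1 = 9 − 8 = 1, and the invariant factors of ∂_1 are all 1, so H_0 = Z.
  H_1: rank ker ∂_1 − rank ∂_2 = (12 − 8) − 0 = 4, and there is no ∂_2, so H_1 = Z^4.

As a check, the Euler characteristic is 9 − 12 = -3, which agrees with 1 − 4 = -3.
(K is a triangulation of a wedge of 4 circles.)

Hence the Betti numbers are b_0 = 1, b_1 = 4.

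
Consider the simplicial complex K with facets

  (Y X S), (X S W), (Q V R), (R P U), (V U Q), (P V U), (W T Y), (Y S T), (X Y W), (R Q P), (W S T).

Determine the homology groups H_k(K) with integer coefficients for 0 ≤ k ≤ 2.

K has 10 vertices, 19 edges, 11 triangles.
rank ∂_0 = 0, rank ∂_1 = 8 ⇒ b_0 = 10 − 0 − 8 = 2; all invariant factors of ∂_1 are 1 so no torsion. So H_0 = Z^2.
rank ∂_1 = 8, rank ∂_2 = 10 ⇒ b_1 = 19 − 8 − 10 = 1; all invariant factors of ∂_2 are 1 so no torsion. So H_1 = Z.
rank ∂_2 = 10, rank ∂_3 = 0 ⇒ b_2 = 11 − 10 − 0 = 1. So H_2 = Z.

H_0 ≅ Z^2,  H_1 ≅ Z,  H_2 ≅ Z.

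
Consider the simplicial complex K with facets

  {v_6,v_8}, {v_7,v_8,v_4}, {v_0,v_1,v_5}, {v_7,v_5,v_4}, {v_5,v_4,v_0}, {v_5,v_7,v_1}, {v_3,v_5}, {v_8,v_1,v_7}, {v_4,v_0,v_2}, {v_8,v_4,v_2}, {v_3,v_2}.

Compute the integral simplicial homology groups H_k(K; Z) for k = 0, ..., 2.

H_0 ≅ Z,  H_1 ≅ Z,  H_2 = 0.

We work with the vertex ordering v_0 < v_1 < v_2 < v_3 < v_4 < v_5 < v_6 < v_7 < v_8. The simplices of K, each written with vertices in increasing order, are:

  0-simplices (9): [v_0], [v_1], [v_2], [v_3], [v_4], [v_5], [v_6], [v_7], [v_8]
  1-simplices (17): (17 of them)
  2-simplices (8): [v_0,v_1,v_5], [v_0,v_2,v_4], [v_0,v_4,v_5], [v_1,v_5,v_7], [v_1,v_7,v_8], [v_2,v_4,v_8], [v_4,v_5,v_7], [v_4,v_7,v_8]

giving chain groups C_0 ≅ Z^9, C_1 ≅ Z^17, C_2 ≅ Z^8.

∂_1: C_1 → C_0 sends each edge [p,q] (with p < q) to q − p. For instance
  ∂[v_4,v_7] = [v_7] − [v_4].
The 9×17 boundary matrix has rank 8 and Smith normal form diag(1,1,1,1,1,1,1,1).

The boundary map ∂_2: C_2 → C_1 acts by ∂[p,q,r] = [q,r] − [p,r] + [p,q]. For instance
  ∂[v_1,v_5,v_7] = [v_5,v_7] − [v_1,v_7] + [v_1,v_5],
  ∂[v_0,v_4,v_5] = [v_4,v_5] − [v_0,v_5] + [v_0,v_4].
This gives a 17×8 integer matrix of rank 8; reducing to Smith normal form yields diagonal entries (1,1,1,1,1,1,1,1).

Reading off H_k = ker ∂_k / im ∂_{k+1}:

  H_0: rank C_0 − rank ∂_1 = 9 − 8 = 1, and the invariant factors of ∂_1 are all 1, so H_0 = Z.
  H_1: rank ker ∂_1 − rank ∂_2 = (17 − 8) − 8 = 1, and the invariant factors of ∂_2 are all 1, so H_1 = Z.
  H_2: rank ker ∂_2 − rank ∂_3 = (8 − 8) − 0 = 0, and there is no ∂_3, so H_2 = 0.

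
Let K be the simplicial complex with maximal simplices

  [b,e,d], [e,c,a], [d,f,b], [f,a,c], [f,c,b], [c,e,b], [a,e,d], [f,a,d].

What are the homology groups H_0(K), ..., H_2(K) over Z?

K has 6 vertices, 12 edges, 8 triangles.
rank ∂_0 = 0, rank ∂_1 = 5 ⇒ b_0 = 6 − 0 − 5 = 1; all invariant factors of ∂_1 are 1 so no torsion. So H_0 ≅ Z.
rank ∂_1 = 5, rank ∂_2 = 7 ⇒ b_1 = 12 − 5 − 7 = 0; all invariant factors of ∂_2 are 1 so no torsion. So H_1 ≅ 0.
rank ∂_2 = 7, rank ∂_3 = 0 ⇒ b_2 = 8 − 7 − 0 = 1. So H_2 ≅ Z.

H_0 ≅ Z,  H_1 = 0,  H_2 ≅ Z.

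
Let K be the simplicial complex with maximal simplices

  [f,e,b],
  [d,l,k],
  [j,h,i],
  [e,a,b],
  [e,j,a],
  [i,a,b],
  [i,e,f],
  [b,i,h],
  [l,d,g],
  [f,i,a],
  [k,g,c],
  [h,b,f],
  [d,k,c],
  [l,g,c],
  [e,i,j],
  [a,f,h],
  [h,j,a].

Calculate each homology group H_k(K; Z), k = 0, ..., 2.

H_0 = Z^2,  H_1 = Z ⊕ Z/2Z,  H_2 = 0.

Fix the vertex order a < b < c < d < e < f < g < h < i < j < k < l and write every simplex with vertices in increasing order. Then dim K = 2 and the simplices of K are:

  0-simplices (12): a, b, c, d, e, f, g, h, i, j, k, l
  1-simplices (28): ab, ae, af, ah, ai, aj, be, bf, bh, bi, cd, cg, ck, cl, dg, dk, dl, ef, ei, ej, fh, fi, gk, gl, hi, hj, ij, kl
  2-simplices (17): abe, abi, aej, afh, afi, ahj, bef, bfh, bhi, cdk, cgk, cgl, dgl, dkl, efi, eij, hij

giving chain groups C_0 ≅ Z^12, C_1 ≅ Z^28, C_2 ≅ Z^17.

The boundary map ∂_1: C_1 → C_0 sends each edge [p,q] (with p < q) to q − p. For instance
  ∂be = e − b.
As a 12×28 matrix over Z this has rank 10, with invariant factors (1,1,1,1,1,1,1,1,1,1).

Boundary ∂_2: C_2 → C_1 sends each 2-simplex [p,q,r] to [q,r] − [p,r] + [p,q]. For instance
  ∂abi = bi − ai + ab,
  ∂bhi = hi − bi + bh.
The 28×17 boundary matrix has rank 17 and Smith normal form diag(1,1,1,1,1,1,1,1,1,1,1,1,1,1,1,1,2).

Computing H_k = (kernel of ∂_k) / (image of ∂_{k+1}):

  H_0: rank C_0 − rank ∂_1 = 12 − 10 = 2, and the invariant factors of ∂_1 are all 1, so H_0 ≅ Z^2.
  H_1: rank ker ∂_1 − rank ∂_2 = (28 − 10) − 17 = 1, and ∂_2 has invariant factor 2 > 1, so H_1 ≅ Z ⊕ Z/2Z.
  H_2: rank ker ∂_2 − rank ∂_3 = (17 − 17) − 0 = 0, and there is no ∂_3, so H_2 ≅ 0.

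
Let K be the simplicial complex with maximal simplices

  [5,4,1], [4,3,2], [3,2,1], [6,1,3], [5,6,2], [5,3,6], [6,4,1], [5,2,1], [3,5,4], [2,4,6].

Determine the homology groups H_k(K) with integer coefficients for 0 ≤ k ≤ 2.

H_0 = Z,  H_1 = Z/2,  H_2 = 0.

Order the vertices as 1 < 2 < 3 < 4 < 5 < 6. Listing each simplex with vertices in this order, K has dimension 2 with simplices:

  0-simplices (6): [1], [2], [3], [4], [5], [6]
  1-simplices (15): [1,2], [1,3], [1,4], [1,5], [1,6], [2,3], [2,4], [2,5], [2,6], [3,4], [3,5], [3,6], [4,5], [4,6], [5,6]
  2-simplices (10): [1,2,3], [1,2,5], [1,3,6], [1,4,5], [1,4,6], [2,3,4], [2,4,6], [2,5,6], [3,4,5], [3,5,6]

so the chain groups are C_0 ≅ Z^6, C_1 ≅ Z^15, C_2 ≅ Z^10.

Boundary ∂_1: C_1 → C_0 maps an edge to its endpoints' difference, ∂[p,q] = q − p. For instance
  ∂[2,6] = [6] − [2].
The resulting 6×15 matrix has rank 5, and its Smith normal form has invariant factors (1,1,1,1,1).

The boundary map ∂_2: C_2 → C_1 acts by ∂[p,q,r] = [q,r] − [p,r] + [p,q]. For instance
  ∂[1,4,6] = [4,6] − [1,6] + [1,4],
  ∂[1,4,5] = [4,5] − [1,5] + [1,4].
As a 15×10 matrix over Z this has rank 10, with invariant factors (1,1,1,1,1,1,1,1,1,2).

Reading off H_k = ker ∂_k / im ∂_{k+1}:

  H_0: rank C_0 − rank ∂_1 = 6 − 5 = 1, and the invariant factors of ∂_1 are all 1, so H_0 ≅ Z.
  H_1: rank ker ∂_1 − rank ∂_2 = (15 − 5) − 10 = 0, and ∂_2 has invariant factor 2 > 1, so H_1 ≅ Z/2.
  H_2: rank ker ∂_2 − rank ∂_3 = (10 − 10) − 0 = 0, and there is no ∂_3, so H_2 ≅ 0.

As a check, the Euler characteristic is 6 − 15 + 10 = 1, which agrees with 1 − 0 + 0 = 1.
(K is a triangulation of the real projective plane RP^2.)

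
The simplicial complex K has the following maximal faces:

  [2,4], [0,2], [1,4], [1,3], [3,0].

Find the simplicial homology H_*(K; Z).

H_0 ≅ Z,  H_1 ≅ Z.

We work with the vertex ordering 0 < 1 < 2 < 3 < 4. The simplices of K, each written with vertices in increasing order, are:

  0-simplices (5): [0], [1], [2], [3], [4]
  1-simplices (5): [0,2], [0,3], [1,3], [1,4], [2,4]

Hence C_0 ≅ Z^5, C_1 ≅ Z^5.

The boundary map ∂_1: C_1 → C_0 sends each edge [p,q] (with p < q) to q − p. For instance
  ∂[2,4] = [4] − [2].
The resulting 5×5 matrix has rank 4, and its Smith normal form has invariant factors (1,1,1,1).

Now H_k = ker ∂_k / im ∂_{k+1}, so:

  H_0: rank C_0 − rank ∂_1 = 5 − 4 = 1, and the invariant factors of ∂_1 are all 1, so H_0 ≅ Z.
  H_1: rank ker ∂_1 − rank ∂_2 = (5 − 4) − 0 = 1, and there is no ∂_2, so H_1 ≅ Z.

As a check, the Euler characteristic is 5 − 5 = 0, which agrees with 1 − 1 = 0.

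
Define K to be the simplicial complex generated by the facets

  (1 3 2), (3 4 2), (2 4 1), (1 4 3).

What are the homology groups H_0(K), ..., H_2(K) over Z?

Order the vertices as 1 < 2 < 3 < 4. Listing each simplex with vertices in this order, K has dimension 2 with simplices:

  0-simplices (4): [1], [2], [3], [4]
  1-simplices (6): [1,2], [1,3], [1,4], [2,3], [2,4], [3,4]
  2-simplices (4): [1,2,3], [1,2,4], [1,3,4], [2,3,4]

Hence C_0 ≅ Z^4, C_1 ≅ Z^6, C_2 ≅ Z^4.

∂_1: C_1 → C_0 maps an edge to its endpoints' difference, ∂[p,q] = q − p. For instance
  ∂[3,4] = [4] − [3].
The resulting 4×6 matrix has rank 3, and its Smith normal form has invariant factors (1,1,1).

∂_2: C_2 → C_1 acts by ∂[p,q,r] = [q,r] − [p,r] + [p,q]. For instance
  ∂[1,2,4] = [2,4] − [1,4] + [1,2],
  ∂[1,2,3] = [2,3] − [1,3] + [1,2].
This gives a 6×4 integer matrix of rank 3; reducing to Smith normal form yields diagonal entries (1,1,1).

Now H_k = ker ∂_k / im ∂_{k+1}, so:

  H_0: rank C_0 − rank ∂_1 = 4 − 3 = 1, and the invariant factors of ∂_1 are all 1, so H_0 ≅ Z.
  H_1: rank ker ∂_1 − rank ∂_2 = (6 − 3) − 3 = 0, and the invariant factors of ∂_2 are all 1, so H_1 ≅ 0.
  H_2: rank ker ∂_2 − rank ∂_3 = (4 − 3) − 0 = 1, and there is no ∂_3, so H_2 ≅ Z.

As a check, the Euler characteristic is 4 − 6 + 4 = 2, which agrees with 1 − 0 + 1 = 2.

H_0 ≅ Z,  H_1 = 0,  H_2 ≅ Z.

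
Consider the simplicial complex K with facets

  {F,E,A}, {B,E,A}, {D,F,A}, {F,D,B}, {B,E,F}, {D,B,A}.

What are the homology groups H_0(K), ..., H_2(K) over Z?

Fix the vertex order A < B < D < E < F and write every simplex with vertices in increasing order. Then dim K = 2 and the simplices of K are:

  0-simplices (5): A, B, D, E, F
  1-simplices (9): AB, AD, AE, AF, BD, BE, BF, DF, EF
  2-simplices (6): ABD, ABE, ADF, AEF, BDF, BEF

Hence C_0 ≅ Z^5, C_1 ≅ Z^9, C_2 ≅ Z^6.

∂_1: C_1 → C_0 is given by ∂[p,q] = [q] − [p]. For instance
  ∂AD = D − A.
As a 5×9 matrix over Z this has rank 4, with invariant factors (1,1,1,1).

The boundary map ∂_2: C_2 → C_1 sends each 2-simplex [p,q,r] to [q,r] − [p,r] + [p,q]. For instance
  ∂BEF = EF − BF + BE,
  ∂ABE = BE − AE + AB.
The resulting 9×6 matrix has rank 5, and its Smith normal form has invariant factors (1,1,1,1,1).

Now H_k = ker ∂_k / im ∂_{k+1}, so:

  H_0: rank C_0 − rank ∂_1 = 5 − 4 = 1, and the invariant factors of ∂_1 are all 1, so H_0 ≅ Z.
  H_1: rank ker ∂_1 − rank ∂_2 = (9 − 4) − 5 = 0, and the invariant factors of ∂_2 are all 1, so H_1 ≅ 0.
  H_2: rank ker ∂_2 − rank ∂_3 = (6 − 5) − 0 = 1, and there is no ∂_3, so H_2 ≅ Z.

As a check, the Euler characteristic is 5 − 9 + 6 = 2, which agrees with 1 − 0 + 1 = 2.

H_0 ≅ Z,  H_1 = 0,  H_2 ≅ Z.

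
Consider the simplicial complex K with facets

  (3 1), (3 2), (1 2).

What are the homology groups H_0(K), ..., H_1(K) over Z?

Order the vertices as 1 < 2 < 3. Listing each simplex with vertices in this order, K has dimension 1 with simplices:

  0-simplices (3): [1], [2], [3]
  1-simplices (3): [1,2], [1,3], [2,3]

giving chain groups C_0 ≅ Z^3, C_1 ≅ Z^3.

The boundary map ∂_1: C_1 → C_0 maps an edge to its endpoints' difference, ∂[p,q] = q − p. For instance
  ∂[1,2] = [2] − [1].
The 3×3 boundary matrix has rank 2 and Smith normal form diag(1,1).

Now H_k = ker ∂_k / im ∂_{k+1}, so:

  H_0: rank C_0 − rank ∂_1 = 3 − 2 = 1, and the invariant factors of ∂_1 are all 1, so H_0 ≅ Z.
  H_1: rank ker ∂_1 − rank ∂_2 = (3 − 2) − 0 = 1, and there is no ∂_2, so H_1 ≅ Z.

As a check, the Euler characteristic is 3 − 3 = 0, which agrees with 1 − 1 = 0.

H_0 ≅ Z,  H_1 ≅ Z.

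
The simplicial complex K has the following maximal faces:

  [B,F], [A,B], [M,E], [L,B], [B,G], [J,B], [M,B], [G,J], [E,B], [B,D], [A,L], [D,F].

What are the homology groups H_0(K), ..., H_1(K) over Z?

H_0 ≅ Z,  H_1 ≅ Z^4.

Take the total order A < B < D < E < F < G < J < L < M on the vertex set. Then K (dimension 1) consists of the simplices:

  0-simplices (9): A, B, D, E, F, G, J, L, M
  1-simplices (12): AB, AL, BD, BE, BF, BG, BJ, BL, BM, DF, EM, GJ

giving chain groups C_0 ≅ Z^9, C_1 ≅ Z^12.

Boundary ∂_1: C_1 → C_0 sends each edge [p,q] (with p < q) to q − p. For instance
  ∂BM = M − B.
As a 9×12 matrix over Z this has rank 8, with invariant factors (1,1,1,1,1,1,1,1).

From H_k ≅ ker(∂_k) / im(∂_{k+1}) we obtain:

  H_0: rank C_0 − rank ∂_1 = 9 − 8 = 1, and the invariant factors of ∂_1 are all 1, so H_0 ≅ Z.
  H_1: rank ker ∂_1 − rank ∂_2 = (12 − 8) − 0 = 4, and there is no ∂_2, so H_1 ≅ Z^4.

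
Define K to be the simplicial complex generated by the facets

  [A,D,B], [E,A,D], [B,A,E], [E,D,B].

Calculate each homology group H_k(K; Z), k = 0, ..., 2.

H_0 ≅ Z,  H_1 = 0,  H_2 ≅ Z.

K has 4 vertices, 6 edges, 4 triangles.
rank ∂_0 = 0, rank ∂_1 = 3 ⇒ b_0 = 4 − 0 − 3 = 1; all invariant factors of ∂_1 are 1 so no torsion. So H_0 ≅ Z.
rank ∂_1 = 3, rank ∂_2 = 3 ⇒ b_1 = 6 − 3 − 3 = 0; all invariant factors of ∂_2 are 1 so no torsion. So H_1 ≅ 0.
rank ∂_2 = 3, rank ∂_3 = 0 ⇒ b_2 = 4 − 3 − 0 = 1. So H_2 ≅ Z.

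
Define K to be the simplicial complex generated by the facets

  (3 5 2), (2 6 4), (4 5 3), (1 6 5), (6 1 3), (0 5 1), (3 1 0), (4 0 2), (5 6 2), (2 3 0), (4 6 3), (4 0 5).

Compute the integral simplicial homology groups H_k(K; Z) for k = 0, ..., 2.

Fix the vertex order 0 < 1 < 2 < 3 < 4 < 5 < 6 and write every simplex with vertices in increasing order. Then dim K = 2 and the simplices of K are:

  0-simplices (7): [0], [1], [2], [3], [4], [5], [6]
  1-simplices (18): [0,1], [0,2], [0,3], [0,4], [0,5], [1,3], [1,5], [1,6], [2,3], [2,4], [2,5], [2,6], [3,4], [3,5], [3,6], [4,5], [4,6], [5,6]
  2-simplices (12): [0,1,3], [0,1,5], [0,2,3], [0,2,4], [0,4,5], [1,3,6], [1,5,6], [2,3,5], [2,4,6], [2,5,6], [3,4,5], [3,4,6]

so the chain groups are C_0 ≅ Z^7, C_1 ≅ Z^18, C_2 ≅ Z^12.

∂_1: C_1 → C_0 maps an edge to its endpoints' difference, ∂[p,q] = q − p.
As a 7×18 matrix over Z this has rank 6, with invariant factors (1,1,1,1,1,1).

∂_2: C_2 → C_1 sends each 2-simplex [p,q,r] to [q,r] − [p,r] + [p,q]. For instance
  ∂[0,4,5] = [4,5] − [0,5] + [0,4],
  ∂[3,4,6] = [4,6] − [3,6] + [3,4].
The resulting 18×12 matrix has rank 12, and its Smith normal form has invariant factors (1,1,1,1,1,1,1,1,1,1,1,2).

Now H_k = ker ∂_k / im ∂_{k+1}, so:

  H_0: rank C_0 − rank ∂_1 = 7 − 6 = 1, and the invariant factors of ∂_1 are all 1, so H_0 = Z.
  H_1: rank ker ∂_1 − rank ∂_2 = (18 − 6) − 12 = 0, and ∂_2 has invariant factor 2 > 1, so H_1 = Z/2.
  H_2: rank ker ∂_2 − rank ∂_3 = (12 − 12) − 0 = 0, and there is no ∂_3, so H_2 = 0.

H_0 = Z,  H_1 = Z/2,  H_2 = 0.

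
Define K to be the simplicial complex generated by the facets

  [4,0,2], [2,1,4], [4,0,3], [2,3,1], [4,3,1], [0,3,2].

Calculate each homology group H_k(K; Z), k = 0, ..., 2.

We work with the vertex ordering 0 < 1 < 2 < 3 < 4. The simplices of K, each written with vertices in increasing order, are:

  0-simplices (5): [0], [1], [2], [3], [4]
  1-simplices (9): [0,2], [0,3], [0,4], [1,2], [1,3], [1,4], [2,3], [2,4], [3,4]
  2-simplices (6): [0,2,3], [0,2,4], [0,3,4], [1,2,3], [1,2,4], [1,3,4]

giving chain groups C_0 ≅ Z^5, C_1 ≅ Z^9, C_2 ≅ Z^6.

Boundary ∂_1: C_1 → C_0 sends each edge [p,q] (with p < q) to q − p. For instance
  ∂[0,3] = [3] − [0].
The resulting 5×9 matrix has rank 4, and its Smith normal form has invariant factors (1,1,1,1).

∂_2: C_2 → C_1 maps a triangle to the signed sum of its edges. For instance
  ∂[1,2,4] = [2,4] − [1,4] + [1,2],
  ∂[0,2,3] = [2,3] − [0,3] + [0,2].
As a 9×6 matrix over Z this has rank 5, with invariant factors (1,1,1,1,1).

Computing H_k = (kernel of ∂_k) / (image of ∂_{k+1}):

  H_0: rank C_0 − rank ∂_1 = 5 − 4 = 1, and the invariant factors of ∂_1 are all 1, so H_0 = Z.
  H_1: rank ker ∂_1 − rank ∂_2 = (9 − 4) − 5 = 0, and the invariant factors of ∂_2 are all 1, so H_1 = 0.
  H_2: rank ker ∂_2 − rank ∂_3 = (6 − 5) − 0 = 1, and there is no ∂_3, so H_2 = Z.

H_0 ≅ Z,  H_1 = 0,  H_2 ≅ Z.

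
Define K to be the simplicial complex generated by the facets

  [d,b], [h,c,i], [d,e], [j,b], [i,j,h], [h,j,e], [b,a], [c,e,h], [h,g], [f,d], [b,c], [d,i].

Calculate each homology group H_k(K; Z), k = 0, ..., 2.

H_0 ≅ Z,  H_1 ≅ Z^3,  H_2 = 0.

We work with the vertex ordering a < b < c < d < e < f < g < h < i < j. The simplices of K, each written with vertices in increasing order, are:

  0-simplices (10): a, b, c, d, e, f, g, h, i, j
  1-simplices (16): ab, bc, bd, bj, ce, ch, ci, de, df, di, eh, ej, gh, hi, hj, ij
  2-simplices (4): ceh, chi, ehj, hij

so the chain groups are C_0 ≅ Z^10, C_1 ≅ Z^16, C_2 ≅ Z^4.

∂_1: C_1 → C_0 sends each edge [p,q] (with p < q) to q − p.
The resulting 10×16 matrix has rank 9, and its Smith normal form has invariant factors (1,1,1,1,1,1,1,1,1).

The boundary map ∂_2: C_2 → C_1 maps a triangle to the signed sum of its edges. For instance
  ∂chi = hi − ci + ch,
  ∂ceh = eh − ch + ce.
The 16×4 boundary matrix has rank 4 and Smith normal form diag(1,1,1,1).

Reading off H_k = ker ∂_k / im ∂_{k+1}:

  H_0: rank C_0 − rank ∂_1 = 10 − 9 = 1, and the invariant factors of ∂_1 are all 1, so H_0 = Z.
  H_1: rank ker ∂_1 − rank ∂_2 = (16 − 9) − 4 = 3, and the invariant factors of ∂_2 are all 1, so H_1 = Z^3.
  H_2: rank ker ∂_2 − rank ∂_3 = (4 − 4) − 0 = 0, and there is no ∂_3, so H_2 = 0.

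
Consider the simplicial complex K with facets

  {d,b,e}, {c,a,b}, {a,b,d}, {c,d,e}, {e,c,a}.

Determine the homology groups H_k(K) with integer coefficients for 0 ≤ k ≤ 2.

H_0 ≅ Z,  H_1 ≅ Z,  H_2 = 0.

Order the vertices as a < b < c < d < e. Listing each simplex with vertices in this order, K has dimension 2 with simplices:

  0-simplices (5): a, b, c, d, e
  1-simplices (10): ab, ac, ad, ae, bc, bd, be, cd, ce, de
  2-simplices (5): abc, abd, ace, bde, cde

Hence C_0 ≅ Z^5, C_1 ≅ Z^10, C_2 ≅ Z^5.

∂_1: C_1 → C_0 is given by ∂[p,q] = [q] − [p]. For instance
  ∂de = e − d.
This gives a 5×10 integer matrix of rank 4; reducing to Smith normal form yields diagonal entries (1,1,1,1).

The boundary map ∂_2: C_2 → C_1 acts by ∂[p,q,r] = [q,r] − [p,r] + [p,q]. For instance
  ∂abd = bd − ad + ab,
  ∂ace = ce − ae + ac.
The resulting 10×5 matrix has rank 5, and its Smith normal form has invariant factors (1,1,1,1,1).

Reading off H_k = ker ∂_k / im ∂_{k+1}:

  H_0: rank C_0 − rank ∂_1 = 5 − 4 = 1, and the invariant factors of ∂_1 are all 1, so H_0 ≅ Z.
  H_1: rank ker ∂_1 − rank ∂_2 = (10 − 4) − 5 = 1, and the invariant factors of ∂_2 are all 1, so H_1 ≅ Z.
  H_2: rank ker ∂_2 − rank ∂_3 = (5 − 5) − 0 = 0, and there is no ∂_3, so H_2 ≅ 0.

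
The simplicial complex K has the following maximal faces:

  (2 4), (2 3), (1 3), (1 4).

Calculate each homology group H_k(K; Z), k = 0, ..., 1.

H_0 ≅ Z,  H_1 ≅ Z.

Take the total order 1 < 2 < 3 < 4 on the vertex set. Then K (dimension 1) consists of the simplices:

  0-simplices (4): [1], [2], [3], [4]
  1-simplices (4): [1,3], [1,4], [2,3], [2,4]

so the chain groups are C_0 ≅ Z^4, C_1 ≅ Z^4.

Boundary ∂_1: C_1 → C_0 sends each edge [p,q] (with p < q) to q − p. For instance
  ∂[1,3] = [3] − [1].
As a 4×4 matrix over Z this has rank 3, with invariant factors (1,1,1).

Now H_k = ker ∂_k / im ∂_{k+1}, so:

  H_0: rank C_0 − rank ∂_1 = 4 − 3 = 1, and the invariant factors of ∂_1 are all 1, so H_0 = Z.
  H_1: rank ker ∂_1 − rank ∂_2 = (4 − 3) − 0 = 1, and there is no ∂_2, so H_1 = Z.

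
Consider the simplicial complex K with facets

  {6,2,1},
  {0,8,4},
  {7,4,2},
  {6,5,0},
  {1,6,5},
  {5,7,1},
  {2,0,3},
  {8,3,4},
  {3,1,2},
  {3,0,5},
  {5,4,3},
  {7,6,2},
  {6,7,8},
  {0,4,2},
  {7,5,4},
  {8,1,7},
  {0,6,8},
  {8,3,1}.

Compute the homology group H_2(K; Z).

Take the total order 0 < 1 < 2 < 3 < 4 < 5 < 6 < 7 < 8 on the vertex set. Then K (dimension 2) consists of the simplices:

  0-simplices (9): [0], [1], [2], [3], [4], [5], [6], [7], [8]
  1-simplices (27): (27 of them)
  2-simplices (18): [0,2,3], [0,2,4], [0,3,5], [0,4,8], [0,5,6], [0,6,8], [1,2,3], [1,2,6], [1,3,8], [1,5,6], [1,5,7], [1,7,8], [2,4,7], [2,6,7], [3,4,5], [3,4,8], [4,5,7], [6,7,8]

Hence C_0 ≅ Z^9, C_1 ≅ Z^27, C_2 ≅ Z^18.

Boundary ∂_1: C_1 → C_0 sends each edge [p,q] (with p < q) to q − p.
The 9×27 boundary matrix has rank 8 and Smith normal form diag(1,1,1,1,1,1,1,1).

The boundary map ∂_2: C_2 → C_1 sends each 2-simplex [p,q,r] to [q,r] − [p,r] + [p,q]. For instance
  ∂[1,2,6] = [2,6] − [1,6] + [1,2],
  ∂[0,4,8] = [4,8] − [0,8] + [0,4].
As a 27×18 matrix over Z this has rank 18, with invariant factors (1,1,1,1,1,1,1,1,1,1,1,1,1,1,1,1,1,2).

Computing H_k = (kernel of ∂_k) / (image of ∂_{k+1}):

  H_2: rank ker ∂_2 − rank ∂_3 = (18 − 18) − 0 = 0, and there is no ∂_3, so H_2 ≅ 0.

H_2 = 0.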